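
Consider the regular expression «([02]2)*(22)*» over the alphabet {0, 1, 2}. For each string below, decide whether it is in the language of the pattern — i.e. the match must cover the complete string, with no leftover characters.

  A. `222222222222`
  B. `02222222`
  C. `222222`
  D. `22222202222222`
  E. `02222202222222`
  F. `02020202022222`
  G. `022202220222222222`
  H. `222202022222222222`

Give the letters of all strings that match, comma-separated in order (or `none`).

A. `222222222222` → match
B. `02222222` → match
C. `222222` → match
D → match
E → match
F → match
G → match
H → match

A, B, C, D, E, F, G, H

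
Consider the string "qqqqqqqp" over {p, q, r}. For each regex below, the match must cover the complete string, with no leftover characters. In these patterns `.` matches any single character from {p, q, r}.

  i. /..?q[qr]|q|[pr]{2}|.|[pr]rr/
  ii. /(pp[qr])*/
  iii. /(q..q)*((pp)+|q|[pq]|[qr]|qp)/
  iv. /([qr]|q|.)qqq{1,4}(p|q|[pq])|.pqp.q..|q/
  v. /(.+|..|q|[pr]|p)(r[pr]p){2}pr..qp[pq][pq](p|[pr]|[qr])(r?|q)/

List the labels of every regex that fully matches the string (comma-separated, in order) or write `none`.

i → no match
ii → no match
iii → no match
iv → match
v → no match

iv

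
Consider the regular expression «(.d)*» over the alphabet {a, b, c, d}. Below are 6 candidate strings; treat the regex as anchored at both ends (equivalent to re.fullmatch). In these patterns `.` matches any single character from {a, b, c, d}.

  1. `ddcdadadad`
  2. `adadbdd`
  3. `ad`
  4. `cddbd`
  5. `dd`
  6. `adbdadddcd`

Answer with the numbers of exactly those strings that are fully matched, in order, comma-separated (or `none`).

1, 3, 5, 6

1 → match
2 → no match
3 → match
4 → no match
5 → match
6 → match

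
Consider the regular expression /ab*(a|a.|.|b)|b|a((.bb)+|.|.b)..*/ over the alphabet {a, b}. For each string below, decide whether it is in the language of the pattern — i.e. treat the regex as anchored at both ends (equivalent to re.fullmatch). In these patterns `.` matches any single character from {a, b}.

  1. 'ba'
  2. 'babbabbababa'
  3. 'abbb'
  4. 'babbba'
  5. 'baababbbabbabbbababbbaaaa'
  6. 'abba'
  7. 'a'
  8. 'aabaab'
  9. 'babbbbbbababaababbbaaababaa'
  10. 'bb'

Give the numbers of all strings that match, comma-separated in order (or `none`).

1 → no match
2 → no match
3 → match
4 → no match
5 → no match
6 → match
7 → no match
8 → match
9 → no match
10 → no match

3, 6, 8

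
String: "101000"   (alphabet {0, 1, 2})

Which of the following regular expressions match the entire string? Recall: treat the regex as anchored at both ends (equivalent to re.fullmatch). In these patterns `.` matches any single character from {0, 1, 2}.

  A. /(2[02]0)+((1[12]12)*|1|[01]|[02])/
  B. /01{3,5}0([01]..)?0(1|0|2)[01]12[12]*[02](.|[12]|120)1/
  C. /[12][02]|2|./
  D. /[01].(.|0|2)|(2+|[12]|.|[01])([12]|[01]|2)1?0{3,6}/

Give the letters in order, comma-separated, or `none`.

A → no match — must start with "2"
B → no match — must start with "01"
C → no match
D → match

D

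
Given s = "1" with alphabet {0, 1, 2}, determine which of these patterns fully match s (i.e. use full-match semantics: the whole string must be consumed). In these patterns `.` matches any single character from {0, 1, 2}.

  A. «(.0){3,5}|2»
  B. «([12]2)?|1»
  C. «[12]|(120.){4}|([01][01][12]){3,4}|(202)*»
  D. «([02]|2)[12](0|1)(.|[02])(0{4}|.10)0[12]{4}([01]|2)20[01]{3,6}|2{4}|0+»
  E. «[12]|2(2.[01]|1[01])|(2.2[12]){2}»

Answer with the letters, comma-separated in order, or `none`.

A → no match
B → match
C → match
D → no match
E → match

B, C, E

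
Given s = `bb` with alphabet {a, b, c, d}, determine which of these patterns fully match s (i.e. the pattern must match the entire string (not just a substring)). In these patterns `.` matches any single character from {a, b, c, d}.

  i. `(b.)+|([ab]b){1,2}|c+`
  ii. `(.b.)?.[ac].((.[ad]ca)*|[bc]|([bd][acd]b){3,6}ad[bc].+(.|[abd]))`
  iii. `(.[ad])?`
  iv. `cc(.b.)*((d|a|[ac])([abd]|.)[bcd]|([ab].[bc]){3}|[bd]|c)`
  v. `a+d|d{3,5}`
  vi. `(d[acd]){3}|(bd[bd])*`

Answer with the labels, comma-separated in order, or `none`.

i

i → match
ii → no match
iii → no match
iv → no match — must start with `cc`
v → no match
vi → no match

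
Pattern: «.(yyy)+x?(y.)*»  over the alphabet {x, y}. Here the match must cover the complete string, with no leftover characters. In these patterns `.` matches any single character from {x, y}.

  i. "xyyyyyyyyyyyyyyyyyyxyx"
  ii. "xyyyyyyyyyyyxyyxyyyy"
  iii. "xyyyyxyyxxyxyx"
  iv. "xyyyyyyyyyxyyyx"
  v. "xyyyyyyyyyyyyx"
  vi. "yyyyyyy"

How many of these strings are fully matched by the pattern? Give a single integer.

i → match
ii → no match
iii → no match
iv → match
v → match
vi → match
Total matched: 4

4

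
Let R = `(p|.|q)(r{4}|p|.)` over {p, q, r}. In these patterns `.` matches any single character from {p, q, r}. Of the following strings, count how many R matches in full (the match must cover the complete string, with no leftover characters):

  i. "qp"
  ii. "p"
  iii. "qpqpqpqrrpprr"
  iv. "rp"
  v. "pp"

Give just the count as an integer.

3

i. "qp" → match
ii. "p" → no match
iii → no match
iv. "rp" → match
v. "pp" → match
Total matched: 3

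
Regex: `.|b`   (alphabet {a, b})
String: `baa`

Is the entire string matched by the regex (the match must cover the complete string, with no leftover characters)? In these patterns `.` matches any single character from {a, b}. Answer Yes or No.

No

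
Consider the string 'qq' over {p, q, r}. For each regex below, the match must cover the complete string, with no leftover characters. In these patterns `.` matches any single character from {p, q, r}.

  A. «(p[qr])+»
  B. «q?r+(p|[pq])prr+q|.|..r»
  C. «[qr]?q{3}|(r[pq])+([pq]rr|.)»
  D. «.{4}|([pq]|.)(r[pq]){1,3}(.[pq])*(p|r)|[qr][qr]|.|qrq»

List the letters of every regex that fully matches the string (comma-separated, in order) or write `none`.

A → no match — must start with 'p'
B → no match
C → no match
D → match

D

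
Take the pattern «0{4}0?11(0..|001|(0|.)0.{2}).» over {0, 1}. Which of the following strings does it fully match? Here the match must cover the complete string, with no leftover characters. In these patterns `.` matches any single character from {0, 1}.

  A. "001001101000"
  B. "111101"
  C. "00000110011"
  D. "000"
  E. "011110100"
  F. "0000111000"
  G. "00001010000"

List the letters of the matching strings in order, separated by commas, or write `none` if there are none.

A. "001001101000" → no match
B. "111101" → no match — must start with "0"
C. "00000110011" → match
D. "000" → no match
E. "011110100" → no match
F. "0000111000" → no match
G. "00001010000" → no match

C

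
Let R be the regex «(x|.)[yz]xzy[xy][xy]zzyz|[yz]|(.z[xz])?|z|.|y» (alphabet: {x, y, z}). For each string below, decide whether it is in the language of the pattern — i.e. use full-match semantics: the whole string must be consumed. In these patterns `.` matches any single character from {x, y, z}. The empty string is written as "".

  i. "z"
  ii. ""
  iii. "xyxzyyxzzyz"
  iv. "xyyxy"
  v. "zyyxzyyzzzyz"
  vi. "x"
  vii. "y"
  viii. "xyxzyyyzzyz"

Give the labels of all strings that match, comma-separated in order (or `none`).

i → match
ii → match
iii → match
iv → no match
v → no match
vi → match
vii → match
viii → match

i, ii, iii, vi, vii, viii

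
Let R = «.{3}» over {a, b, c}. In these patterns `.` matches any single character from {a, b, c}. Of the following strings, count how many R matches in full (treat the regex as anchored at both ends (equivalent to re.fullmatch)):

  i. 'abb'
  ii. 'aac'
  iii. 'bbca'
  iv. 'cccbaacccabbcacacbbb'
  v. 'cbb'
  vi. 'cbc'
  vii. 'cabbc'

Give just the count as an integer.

4

i. 'abb' → match
ii. 'aac' → match
iii. 'bbca' → no match
iv → no match
v. 'cbb' → match
vi. 'cbc' → match
vii. 'cabbc' → no match
Total matched: 4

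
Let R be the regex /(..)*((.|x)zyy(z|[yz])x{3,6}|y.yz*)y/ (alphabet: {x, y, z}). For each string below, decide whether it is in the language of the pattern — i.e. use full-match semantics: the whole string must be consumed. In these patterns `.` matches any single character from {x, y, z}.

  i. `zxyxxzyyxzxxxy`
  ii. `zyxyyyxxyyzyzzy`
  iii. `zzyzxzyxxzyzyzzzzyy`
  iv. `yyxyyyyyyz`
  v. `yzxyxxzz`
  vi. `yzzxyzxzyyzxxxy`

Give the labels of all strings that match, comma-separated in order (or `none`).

vi

i → no match
ii → no match
iii → no match
iv → no match — must end with `y`
v → no match — must end with `y`
vi → match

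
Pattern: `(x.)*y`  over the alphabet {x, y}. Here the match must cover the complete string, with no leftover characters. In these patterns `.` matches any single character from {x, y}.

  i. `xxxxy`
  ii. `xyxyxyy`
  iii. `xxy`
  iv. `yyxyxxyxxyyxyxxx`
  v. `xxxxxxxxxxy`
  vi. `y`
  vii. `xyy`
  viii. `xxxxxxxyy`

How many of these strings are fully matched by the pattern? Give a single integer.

i. `xxxxy` → match
ii. `xyxyxyy` → match
iii. `xxy` → match
iv → no match — must end with `y`
v. `xxxxxxxxxxy` → match
vi. `y` → match
vii. `xyy` → match
viii. `xxxxxxxyy` → match
Total matched: 7

7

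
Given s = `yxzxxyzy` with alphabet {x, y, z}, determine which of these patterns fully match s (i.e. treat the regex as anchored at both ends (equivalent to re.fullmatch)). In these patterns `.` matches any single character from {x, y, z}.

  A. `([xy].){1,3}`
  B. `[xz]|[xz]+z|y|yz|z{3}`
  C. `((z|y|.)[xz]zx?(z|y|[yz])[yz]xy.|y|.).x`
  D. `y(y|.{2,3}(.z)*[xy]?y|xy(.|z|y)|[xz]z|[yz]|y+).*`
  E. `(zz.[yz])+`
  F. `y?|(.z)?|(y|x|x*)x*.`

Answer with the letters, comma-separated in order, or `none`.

A → no match
B → no match
C → no match — must end with `x`
D → match
E → no match — must start with `zz`
F → no match

D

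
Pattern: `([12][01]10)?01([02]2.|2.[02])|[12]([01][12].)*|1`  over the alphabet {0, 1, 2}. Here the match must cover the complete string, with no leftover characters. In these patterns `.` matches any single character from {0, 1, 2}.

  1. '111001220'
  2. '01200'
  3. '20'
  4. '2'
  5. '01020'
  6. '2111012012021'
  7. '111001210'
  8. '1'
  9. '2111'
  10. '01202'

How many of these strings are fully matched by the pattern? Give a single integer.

1 → match
2 → match
3 → no match
4 → match
5 → match
6 → match
7 → match
8 → match
9 → match
10 → match
Total matched: 9

9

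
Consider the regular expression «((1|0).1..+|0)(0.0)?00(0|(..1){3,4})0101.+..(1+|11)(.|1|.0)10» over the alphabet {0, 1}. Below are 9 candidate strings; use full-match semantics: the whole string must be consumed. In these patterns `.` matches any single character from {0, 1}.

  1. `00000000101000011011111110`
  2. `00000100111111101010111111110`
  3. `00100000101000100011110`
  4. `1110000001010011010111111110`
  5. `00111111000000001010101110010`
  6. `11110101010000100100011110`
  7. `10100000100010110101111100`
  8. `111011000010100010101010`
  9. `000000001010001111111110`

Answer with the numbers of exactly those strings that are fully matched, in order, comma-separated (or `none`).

1, 2, 3, 4, 5, 8, 9

1 → match
2 → match
3 → match
4 → match
5 → match
6 → no match
7 → no match — must end with `10`
8 → match
9 → match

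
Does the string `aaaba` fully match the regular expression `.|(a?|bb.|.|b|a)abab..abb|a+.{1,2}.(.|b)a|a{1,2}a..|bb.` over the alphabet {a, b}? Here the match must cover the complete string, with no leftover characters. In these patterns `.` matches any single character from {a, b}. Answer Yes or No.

Yes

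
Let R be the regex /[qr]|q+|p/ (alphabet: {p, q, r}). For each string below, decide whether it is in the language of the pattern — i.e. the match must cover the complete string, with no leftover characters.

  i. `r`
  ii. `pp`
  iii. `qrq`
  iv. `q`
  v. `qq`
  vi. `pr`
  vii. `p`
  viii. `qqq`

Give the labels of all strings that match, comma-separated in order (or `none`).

i, iv, v, vii, viii

i → match
ii → no match
iii → no match
iv → match
v → match
vi → no match
vii → match
viii → match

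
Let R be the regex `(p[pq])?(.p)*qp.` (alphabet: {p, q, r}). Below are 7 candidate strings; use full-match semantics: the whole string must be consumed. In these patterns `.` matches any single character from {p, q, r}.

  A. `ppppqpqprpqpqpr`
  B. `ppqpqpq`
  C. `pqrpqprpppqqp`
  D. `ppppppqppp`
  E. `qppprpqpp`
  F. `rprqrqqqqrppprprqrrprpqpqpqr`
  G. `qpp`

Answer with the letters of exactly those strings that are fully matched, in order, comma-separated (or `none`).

A, B, E, G

A → match
B. `ppqpqpq` → match
C → no match
D. `ppppppqppp` → no match
E. `qppprpqpp` → match
F → no match
G. `qpp` → match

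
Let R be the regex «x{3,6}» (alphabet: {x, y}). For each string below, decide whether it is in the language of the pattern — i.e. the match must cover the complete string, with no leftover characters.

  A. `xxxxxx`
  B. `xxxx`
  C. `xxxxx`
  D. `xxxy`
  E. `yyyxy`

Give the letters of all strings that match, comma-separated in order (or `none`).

A, B, C

A → match
B → match
C → match
D → no match — must end with `x`
E → no match — must start with `x`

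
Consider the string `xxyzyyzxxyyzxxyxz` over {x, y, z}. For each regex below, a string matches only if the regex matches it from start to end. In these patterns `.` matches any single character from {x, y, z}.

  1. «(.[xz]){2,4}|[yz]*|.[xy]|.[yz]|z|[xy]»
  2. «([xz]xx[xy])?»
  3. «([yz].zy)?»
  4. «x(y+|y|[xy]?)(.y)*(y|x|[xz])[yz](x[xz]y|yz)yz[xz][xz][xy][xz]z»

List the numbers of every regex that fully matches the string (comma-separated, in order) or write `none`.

4

1 → no match
2 → no match
3 → no match
4 → match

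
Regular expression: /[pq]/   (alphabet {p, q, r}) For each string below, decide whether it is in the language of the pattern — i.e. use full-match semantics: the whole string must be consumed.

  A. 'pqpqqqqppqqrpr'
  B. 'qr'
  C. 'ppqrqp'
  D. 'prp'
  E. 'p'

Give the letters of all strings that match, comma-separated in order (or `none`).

E

A → no match
B. 'qr' → no match
C. 'ppqrqp' → no match
D. 'prp' → no match
E. 'p' → match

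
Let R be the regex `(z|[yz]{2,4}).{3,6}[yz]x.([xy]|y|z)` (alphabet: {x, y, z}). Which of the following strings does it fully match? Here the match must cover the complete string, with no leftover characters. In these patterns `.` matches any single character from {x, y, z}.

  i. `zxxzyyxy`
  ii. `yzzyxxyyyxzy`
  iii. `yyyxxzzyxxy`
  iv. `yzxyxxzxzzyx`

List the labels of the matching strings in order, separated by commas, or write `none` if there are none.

i → no match
ii → match
iii → match
iv → no match

ii, iii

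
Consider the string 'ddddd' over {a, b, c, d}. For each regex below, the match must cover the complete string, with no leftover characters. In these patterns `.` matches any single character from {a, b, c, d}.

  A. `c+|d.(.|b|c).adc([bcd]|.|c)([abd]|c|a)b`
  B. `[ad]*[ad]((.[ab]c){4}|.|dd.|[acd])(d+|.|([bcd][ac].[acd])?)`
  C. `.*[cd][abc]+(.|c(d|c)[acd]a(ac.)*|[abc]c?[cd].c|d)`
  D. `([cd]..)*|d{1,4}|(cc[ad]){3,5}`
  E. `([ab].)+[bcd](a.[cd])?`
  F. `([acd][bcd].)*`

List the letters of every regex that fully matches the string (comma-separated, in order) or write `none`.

B

A → no match
B → match
C → no match
D → no match
E → no match
F → no match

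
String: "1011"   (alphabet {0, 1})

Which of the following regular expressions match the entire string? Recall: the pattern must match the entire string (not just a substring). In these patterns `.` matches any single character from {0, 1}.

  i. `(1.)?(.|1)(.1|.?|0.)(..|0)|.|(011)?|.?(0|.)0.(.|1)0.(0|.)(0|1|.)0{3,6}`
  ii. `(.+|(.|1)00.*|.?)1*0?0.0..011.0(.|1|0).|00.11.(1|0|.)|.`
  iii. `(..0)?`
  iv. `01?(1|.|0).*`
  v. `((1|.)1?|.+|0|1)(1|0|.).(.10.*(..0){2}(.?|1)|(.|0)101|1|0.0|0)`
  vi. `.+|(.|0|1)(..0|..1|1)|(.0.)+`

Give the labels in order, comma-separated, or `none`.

i → match
ii → no match
iii → no match
iv → no match — must start with "0"
v → match
vi → match

i, v, vi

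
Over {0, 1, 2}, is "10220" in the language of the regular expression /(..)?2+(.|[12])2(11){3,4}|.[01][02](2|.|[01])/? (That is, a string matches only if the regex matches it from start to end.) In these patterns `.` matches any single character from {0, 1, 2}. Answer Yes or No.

No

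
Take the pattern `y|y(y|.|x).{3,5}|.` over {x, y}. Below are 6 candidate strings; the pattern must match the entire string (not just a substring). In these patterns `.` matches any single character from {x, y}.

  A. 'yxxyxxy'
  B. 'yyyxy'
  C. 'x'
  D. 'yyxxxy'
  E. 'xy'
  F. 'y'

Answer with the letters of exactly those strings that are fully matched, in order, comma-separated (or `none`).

A → match
B → match
C → match
D → match
E → no match
F → match

A, B, C, D, F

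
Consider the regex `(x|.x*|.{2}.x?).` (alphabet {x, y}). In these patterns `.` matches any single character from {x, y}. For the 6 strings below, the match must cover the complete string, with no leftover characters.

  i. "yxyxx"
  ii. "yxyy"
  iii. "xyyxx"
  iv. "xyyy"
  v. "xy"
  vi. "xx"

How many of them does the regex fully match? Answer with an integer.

i → match
ii → match
iii → match
iv → match
v → match
vi → match
Total matched: 6

6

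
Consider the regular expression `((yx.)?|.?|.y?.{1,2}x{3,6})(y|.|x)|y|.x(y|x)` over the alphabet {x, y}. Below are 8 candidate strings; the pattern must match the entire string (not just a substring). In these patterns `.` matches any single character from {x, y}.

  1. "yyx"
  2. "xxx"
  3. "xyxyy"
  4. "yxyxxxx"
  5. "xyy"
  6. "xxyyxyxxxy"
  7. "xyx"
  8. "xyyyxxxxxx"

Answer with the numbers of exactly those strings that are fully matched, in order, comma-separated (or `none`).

1 → no match
2 → match
3 → no match
4 → match
5 → no match
6 → no match
7 → no match
8 → match

2, 4, 8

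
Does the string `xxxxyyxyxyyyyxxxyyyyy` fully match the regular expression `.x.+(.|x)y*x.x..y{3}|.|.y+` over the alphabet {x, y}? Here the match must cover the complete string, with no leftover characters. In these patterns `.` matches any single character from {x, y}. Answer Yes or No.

Yes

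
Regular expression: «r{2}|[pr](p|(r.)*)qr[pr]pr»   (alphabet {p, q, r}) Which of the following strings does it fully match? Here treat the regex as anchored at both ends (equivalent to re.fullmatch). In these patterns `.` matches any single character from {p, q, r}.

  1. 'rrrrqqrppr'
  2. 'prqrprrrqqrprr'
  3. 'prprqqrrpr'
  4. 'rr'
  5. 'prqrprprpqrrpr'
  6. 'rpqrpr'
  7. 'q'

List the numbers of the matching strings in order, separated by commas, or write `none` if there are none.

1 → match
2 → no match
3 → match
4 → match
5 → match
6 → no match
7 → no match

1, 3, 4, 5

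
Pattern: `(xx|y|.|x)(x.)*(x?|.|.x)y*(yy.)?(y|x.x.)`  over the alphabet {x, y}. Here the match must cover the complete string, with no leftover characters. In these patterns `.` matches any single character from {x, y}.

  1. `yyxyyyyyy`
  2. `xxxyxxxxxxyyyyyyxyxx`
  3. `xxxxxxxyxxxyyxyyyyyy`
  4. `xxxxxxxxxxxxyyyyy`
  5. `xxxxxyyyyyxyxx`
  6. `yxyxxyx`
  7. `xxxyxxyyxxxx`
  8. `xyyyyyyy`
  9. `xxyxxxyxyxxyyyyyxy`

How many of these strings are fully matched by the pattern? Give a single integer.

1 → match
2 → match
3 → match
4 → match
5 → match
6 → no match
7 → match
8 → match
9 → match
Total matched: 8

8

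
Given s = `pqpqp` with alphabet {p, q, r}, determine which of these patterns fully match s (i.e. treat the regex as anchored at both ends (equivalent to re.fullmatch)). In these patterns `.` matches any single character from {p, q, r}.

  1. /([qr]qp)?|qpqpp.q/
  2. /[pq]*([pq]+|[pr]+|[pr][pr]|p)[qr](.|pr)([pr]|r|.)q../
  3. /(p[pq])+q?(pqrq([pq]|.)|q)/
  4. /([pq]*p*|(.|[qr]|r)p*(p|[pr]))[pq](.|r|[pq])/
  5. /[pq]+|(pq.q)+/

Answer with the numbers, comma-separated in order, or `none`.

4, 5

1 → no match
2 → no match
3 → no match
4 → match
5 → match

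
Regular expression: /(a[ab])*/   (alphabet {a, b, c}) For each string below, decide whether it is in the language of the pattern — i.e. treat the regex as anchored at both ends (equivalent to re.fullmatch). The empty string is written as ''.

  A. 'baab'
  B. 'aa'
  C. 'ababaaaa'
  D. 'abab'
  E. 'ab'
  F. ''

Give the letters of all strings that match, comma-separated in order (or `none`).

B, C, D, E, F

A → no match
B → match
C → match
D → match
E → match
F → match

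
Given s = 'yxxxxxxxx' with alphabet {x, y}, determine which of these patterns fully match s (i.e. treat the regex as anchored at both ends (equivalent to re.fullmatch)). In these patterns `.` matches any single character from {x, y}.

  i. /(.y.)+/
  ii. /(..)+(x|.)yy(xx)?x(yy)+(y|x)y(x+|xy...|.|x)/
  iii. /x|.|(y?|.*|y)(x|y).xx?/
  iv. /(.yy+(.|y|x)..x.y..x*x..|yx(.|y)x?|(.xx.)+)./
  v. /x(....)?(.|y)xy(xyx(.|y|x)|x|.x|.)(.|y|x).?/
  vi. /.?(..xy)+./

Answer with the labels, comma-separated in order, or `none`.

iii, iv

i → no match
ii → no match
iii → match
iv → match
v → no match — must start with 'x'
vi → no match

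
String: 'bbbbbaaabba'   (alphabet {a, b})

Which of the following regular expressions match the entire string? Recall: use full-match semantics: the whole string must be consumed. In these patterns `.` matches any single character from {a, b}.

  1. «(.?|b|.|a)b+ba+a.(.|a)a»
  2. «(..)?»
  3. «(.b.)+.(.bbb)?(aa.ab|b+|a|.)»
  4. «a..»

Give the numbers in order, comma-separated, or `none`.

1

1 → match
2 → no match
3 → no match
4 → no match — must start with 'a'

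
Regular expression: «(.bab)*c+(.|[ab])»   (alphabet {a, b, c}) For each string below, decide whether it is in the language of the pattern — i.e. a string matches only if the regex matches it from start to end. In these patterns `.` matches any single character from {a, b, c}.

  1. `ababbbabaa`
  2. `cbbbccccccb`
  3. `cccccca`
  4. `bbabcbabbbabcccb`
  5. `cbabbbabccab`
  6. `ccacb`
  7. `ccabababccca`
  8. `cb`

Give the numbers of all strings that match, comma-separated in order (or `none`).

3, 4, 8

1 → no match
2 → no match
3 → match
4 → match
5 → no match
6 → no match
7 → no match
8 → match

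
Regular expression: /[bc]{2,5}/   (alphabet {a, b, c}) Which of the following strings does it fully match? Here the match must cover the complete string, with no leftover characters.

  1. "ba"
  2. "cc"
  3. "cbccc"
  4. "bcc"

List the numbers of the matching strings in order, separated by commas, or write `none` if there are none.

2, 3, 4

1 → no match
2 → match
3 → match
4 → match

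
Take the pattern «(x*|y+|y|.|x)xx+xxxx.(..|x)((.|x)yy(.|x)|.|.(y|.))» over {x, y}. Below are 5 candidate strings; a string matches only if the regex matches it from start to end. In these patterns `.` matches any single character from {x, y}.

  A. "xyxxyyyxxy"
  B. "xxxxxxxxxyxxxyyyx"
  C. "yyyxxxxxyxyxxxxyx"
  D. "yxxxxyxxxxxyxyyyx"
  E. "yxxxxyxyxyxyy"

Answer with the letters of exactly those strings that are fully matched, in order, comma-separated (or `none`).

A → no match
B → no match
C → no match
D → no match
E → no match

none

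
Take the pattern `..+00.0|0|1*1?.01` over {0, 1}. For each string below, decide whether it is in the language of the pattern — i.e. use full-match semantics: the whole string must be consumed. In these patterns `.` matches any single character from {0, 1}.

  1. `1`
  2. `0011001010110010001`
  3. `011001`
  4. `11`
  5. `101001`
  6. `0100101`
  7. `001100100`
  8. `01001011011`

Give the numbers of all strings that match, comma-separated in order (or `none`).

none

1 → no match
2 → no match
3 → no match
4 → no match
5 → no match
6 → no match
7 → no match
8 → no match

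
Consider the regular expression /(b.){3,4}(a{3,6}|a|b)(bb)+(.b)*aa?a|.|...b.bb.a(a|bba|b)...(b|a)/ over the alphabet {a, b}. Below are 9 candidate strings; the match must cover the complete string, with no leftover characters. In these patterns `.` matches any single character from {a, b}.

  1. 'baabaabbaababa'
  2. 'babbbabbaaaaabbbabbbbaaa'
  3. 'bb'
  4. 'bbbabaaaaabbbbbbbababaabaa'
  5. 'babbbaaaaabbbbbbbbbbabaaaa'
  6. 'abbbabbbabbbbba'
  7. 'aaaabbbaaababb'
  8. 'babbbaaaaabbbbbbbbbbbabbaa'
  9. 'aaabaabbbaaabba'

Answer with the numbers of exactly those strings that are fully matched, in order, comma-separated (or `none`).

none

1 → no match
2 → no match
3 → no match
4 → no match
5 → no match
6 → no match
7 → no match
8 → no match
9 → no match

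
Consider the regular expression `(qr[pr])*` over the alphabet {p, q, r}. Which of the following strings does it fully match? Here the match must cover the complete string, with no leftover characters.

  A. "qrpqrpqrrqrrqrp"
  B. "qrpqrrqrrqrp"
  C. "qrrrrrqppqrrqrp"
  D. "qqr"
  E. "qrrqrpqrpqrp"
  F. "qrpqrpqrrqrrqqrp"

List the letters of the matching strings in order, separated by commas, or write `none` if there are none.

A, B, E

A → match
B → match
C → no match
D → no match
E → match
F → no match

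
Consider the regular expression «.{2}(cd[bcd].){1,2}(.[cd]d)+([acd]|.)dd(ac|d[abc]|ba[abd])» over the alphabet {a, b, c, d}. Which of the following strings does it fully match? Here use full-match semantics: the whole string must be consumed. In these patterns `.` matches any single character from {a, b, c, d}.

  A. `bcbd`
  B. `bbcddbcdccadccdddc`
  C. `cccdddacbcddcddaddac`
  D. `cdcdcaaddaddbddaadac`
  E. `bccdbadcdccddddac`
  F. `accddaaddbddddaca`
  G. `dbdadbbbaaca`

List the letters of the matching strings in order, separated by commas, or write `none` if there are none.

A → no match
B → no match
C → no match
D → no match
E → match
F → no match
G → no match

E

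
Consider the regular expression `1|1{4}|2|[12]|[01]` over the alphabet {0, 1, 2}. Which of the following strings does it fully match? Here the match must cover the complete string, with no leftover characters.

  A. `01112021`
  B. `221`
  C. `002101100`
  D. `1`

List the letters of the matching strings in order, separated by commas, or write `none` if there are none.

A → no match
B → no match
C → no match
D → match

D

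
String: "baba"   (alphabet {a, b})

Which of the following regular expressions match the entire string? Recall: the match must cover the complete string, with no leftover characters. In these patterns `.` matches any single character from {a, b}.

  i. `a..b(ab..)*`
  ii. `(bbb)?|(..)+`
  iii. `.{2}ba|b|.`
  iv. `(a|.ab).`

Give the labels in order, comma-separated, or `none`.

ii, iii, iv

i → no match — must start with "a"
ii → match
iii → match
iv → match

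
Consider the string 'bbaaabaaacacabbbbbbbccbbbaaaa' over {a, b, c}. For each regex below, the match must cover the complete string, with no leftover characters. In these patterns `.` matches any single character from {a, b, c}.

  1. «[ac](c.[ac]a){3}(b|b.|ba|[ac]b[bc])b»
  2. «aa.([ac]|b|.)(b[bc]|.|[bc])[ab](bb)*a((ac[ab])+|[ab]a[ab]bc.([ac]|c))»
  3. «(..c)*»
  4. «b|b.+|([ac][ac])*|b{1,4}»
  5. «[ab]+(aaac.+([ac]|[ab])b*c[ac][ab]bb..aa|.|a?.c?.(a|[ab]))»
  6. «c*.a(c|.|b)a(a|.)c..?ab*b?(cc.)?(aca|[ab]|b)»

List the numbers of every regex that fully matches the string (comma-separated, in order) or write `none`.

1 → no match — must end with 'b'
2 → no match — must start with 'aa'
3 → no match
4 → match
5 → match
6 → no match

4, 5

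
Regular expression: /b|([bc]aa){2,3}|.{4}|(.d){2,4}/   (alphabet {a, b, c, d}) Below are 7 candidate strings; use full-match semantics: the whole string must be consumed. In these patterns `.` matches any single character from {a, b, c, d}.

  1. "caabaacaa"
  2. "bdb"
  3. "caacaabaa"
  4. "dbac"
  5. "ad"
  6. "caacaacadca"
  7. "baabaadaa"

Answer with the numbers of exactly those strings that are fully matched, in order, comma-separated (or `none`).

1, 3, 4

1. "caabaacaa" → match
2. "bdb" → no match
3. "caacaabaa" → match
4. "dbac" → match
5. "ad" → no match
6. "caacaacadca" → no match
7. "baabaadaa" → no match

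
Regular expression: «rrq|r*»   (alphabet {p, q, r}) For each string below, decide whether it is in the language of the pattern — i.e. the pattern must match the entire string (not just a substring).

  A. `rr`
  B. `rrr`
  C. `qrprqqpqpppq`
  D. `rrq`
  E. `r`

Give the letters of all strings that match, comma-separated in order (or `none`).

A → match
B → match
C → no match
D → match
E → match

A, B, D, E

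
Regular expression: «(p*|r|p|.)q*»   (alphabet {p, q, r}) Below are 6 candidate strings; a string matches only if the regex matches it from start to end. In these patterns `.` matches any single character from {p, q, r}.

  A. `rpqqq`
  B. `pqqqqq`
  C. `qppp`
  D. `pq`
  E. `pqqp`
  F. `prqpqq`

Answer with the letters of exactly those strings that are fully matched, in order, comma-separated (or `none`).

B, D

A → no match
B → match
C → no match
D → match
E → no match
F → no match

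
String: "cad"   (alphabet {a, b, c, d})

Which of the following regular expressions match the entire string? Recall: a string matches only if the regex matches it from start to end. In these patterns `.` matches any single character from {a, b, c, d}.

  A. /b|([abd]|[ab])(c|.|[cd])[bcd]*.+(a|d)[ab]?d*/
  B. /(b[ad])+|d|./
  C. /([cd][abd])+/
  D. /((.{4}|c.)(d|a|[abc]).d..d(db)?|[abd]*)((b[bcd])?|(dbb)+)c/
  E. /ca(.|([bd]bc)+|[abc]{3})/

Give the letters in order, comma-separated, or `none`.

E

A → no match
B → no match
C → no match
D → no match — must end with "c"
E → match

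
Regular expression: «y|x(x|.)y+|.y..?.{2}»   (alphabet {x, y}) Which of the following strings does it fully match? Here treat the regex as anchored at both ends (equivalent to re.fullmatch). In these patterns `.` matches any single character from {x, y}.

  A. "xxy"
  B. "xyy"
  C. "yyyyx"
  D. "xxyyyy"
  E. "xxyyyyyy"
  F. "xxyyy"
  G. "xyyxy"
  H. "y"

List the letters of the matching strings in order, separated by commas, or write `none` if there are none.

A, B, C, D, E, F, G, H

A → match
B → match
C → match
D → match
E → match
F → match
G → match
H → match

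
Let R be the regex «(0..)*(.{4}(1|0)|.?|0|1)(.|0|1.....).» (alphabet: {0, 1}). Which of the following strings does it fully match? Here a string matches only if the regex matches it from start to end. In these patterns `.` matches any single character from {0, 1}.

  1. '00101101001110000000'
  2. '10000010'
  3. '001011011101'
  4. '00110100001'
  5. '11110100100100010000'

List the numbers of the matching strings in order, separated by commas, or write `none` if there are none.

3

1 → no match
2 → no match
3 → match
4 → no match
5 → no match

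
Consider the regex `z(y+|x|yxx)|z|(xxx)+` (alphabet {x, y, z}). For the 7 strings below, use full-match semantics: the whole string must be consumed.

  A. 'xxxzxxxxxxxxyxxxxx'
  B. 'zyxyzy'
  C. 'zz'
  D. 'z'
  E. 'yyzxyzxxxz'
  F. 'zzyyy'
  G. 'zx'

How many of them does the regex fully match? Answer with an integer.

2

A → no match
B → no match
C → no match
D → match
E → no match
F → no match
G → match
Total matched: 2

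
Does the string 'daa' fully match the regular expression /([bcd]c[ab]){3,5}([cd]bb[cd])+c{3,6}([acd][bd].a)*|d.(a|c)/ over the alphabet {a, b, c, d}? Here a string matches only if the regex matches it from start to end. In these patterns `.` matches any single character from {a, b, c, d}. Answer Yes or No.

Yes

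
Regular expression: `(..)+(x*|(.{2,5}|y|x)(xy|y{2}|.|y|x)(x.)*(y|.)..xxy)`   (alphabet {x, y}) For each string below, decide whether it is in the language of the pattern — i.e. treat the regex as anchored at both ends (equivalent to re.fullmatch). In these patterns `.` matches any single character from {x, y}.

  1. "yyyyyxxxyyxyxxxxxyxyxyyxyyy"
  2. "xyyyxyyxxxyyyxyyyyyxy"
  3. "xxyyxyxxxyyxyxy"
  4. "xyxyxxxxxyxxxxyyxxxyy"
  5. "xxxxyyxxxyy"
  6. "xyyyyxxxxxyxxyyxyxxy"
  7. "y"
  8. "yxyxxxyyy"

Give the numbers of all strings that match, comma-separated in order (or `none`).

1 → no match
2 → no match
3 → no match
4 → no match
5 → no match
6 → match
7 → no match
8 → no match

6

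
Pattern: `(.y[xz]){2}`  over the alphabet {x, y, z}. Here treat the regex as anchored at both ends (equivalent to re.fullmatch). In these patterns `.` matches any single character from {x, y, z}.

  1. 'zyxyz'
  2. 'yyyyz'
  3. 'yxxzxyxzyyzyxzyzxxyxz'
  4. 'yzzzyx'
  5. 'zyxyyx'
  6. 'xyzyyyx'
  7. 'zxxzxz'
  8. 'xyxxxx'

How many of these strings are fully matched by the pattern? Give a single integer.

1 → no match
2 → no match
3 → no match
4 → no match
5 → match
6 → no match
7 → no match
8 → no match
Total matched: 1

1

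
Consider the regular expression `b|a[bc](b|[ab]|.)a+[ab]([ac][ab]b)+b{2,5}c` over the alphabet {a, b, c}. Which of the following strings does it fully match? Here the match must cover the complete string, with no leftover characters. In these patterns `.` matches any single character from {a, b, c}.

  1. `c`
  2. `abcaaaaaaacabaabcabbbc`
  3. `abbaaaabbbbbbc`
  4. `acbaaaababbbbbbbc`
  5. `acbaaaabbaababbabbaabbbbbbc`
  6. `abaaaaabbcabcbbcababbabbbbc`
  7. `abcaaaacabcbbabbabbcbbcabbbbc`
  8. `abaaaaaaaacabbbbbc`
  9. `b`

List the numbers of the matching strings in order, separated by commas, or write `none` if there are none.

2, 3, 4, 5, 6, 7, 8, 9

1 → no match
2 → match
3 → match
4 → match
5 → match
6 → match
7 → match
8 → match
9 → match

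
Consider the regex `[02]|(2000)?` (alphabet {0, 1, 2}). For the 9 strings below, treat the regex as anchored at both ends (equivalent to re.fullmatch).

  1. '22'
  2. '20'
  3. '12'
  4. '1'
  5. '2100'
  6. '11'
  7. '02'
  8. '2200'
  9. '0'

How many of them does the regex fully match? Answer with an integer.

1 → no match
2 → no match
3 → no match
4 → no match
5 → no match
6 → no match
7 → no match
8 → no match
9 → match
Total matched: 1

1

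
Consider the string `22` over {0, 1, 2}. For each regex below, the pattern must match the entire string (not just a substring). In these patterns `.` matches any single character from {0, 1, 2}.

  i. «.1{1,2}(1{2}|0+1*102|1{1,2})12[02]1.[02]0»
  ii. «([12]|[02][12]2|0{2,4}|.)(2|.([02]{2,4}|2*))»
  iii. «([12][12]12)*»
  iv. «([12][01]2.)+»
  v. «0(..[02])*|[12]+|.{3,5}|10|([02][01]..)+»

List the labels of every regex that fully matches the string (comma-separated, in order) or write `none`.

ii, v

i → no match — must end with `0`
ii → match
iii → no match
iv → no match
v → match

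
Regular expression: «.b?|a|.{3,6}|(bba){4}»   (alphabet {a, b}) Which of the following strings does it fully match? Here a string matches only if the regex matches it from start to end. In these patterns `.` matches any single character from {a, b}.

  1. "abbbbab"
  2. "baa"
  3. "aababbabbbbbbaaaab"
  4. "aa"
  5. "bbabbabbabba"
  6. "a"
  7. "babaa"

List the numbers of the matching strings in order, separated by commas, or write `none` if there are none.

1. "abbbbab" → no match
2. "baa" → match
3 → no match
4. "aa" → no match
5. "bbabbabbabba" → match
6. "a" → match
7. "babaa" → match

2, 5, 6, 7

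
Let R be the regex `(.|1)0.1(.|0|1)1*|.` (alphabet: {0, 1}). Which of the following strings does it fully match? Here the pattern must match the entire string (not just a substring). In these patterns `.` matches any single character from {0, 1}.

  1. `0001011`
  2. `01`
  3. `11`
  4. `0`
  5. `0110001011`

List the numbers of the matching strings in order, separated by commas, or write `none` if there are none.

1 → match
2 → no match
3 → no match
4 → match
5 → no match

1, 4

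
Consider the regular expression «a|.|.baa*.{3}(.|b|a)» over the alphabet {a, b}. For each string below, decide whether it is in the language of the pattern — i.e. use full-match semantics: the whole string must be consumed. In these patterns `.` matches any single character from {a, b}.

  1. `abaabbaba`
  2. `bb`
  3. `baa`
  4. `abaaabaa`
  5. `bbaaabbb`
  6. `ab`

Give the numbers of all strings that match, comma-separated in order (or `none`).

1 → no match
2 → no match
3 → no match
4 → match
5 → match
6 → no match

4, 5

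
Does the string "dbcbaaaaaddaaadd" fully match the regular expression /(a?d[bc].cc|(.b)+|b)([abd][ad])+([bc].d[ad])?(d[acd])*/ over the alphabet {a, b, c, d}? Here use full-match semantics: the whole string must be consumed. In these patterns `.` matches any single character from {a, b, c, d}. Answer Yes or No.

Yes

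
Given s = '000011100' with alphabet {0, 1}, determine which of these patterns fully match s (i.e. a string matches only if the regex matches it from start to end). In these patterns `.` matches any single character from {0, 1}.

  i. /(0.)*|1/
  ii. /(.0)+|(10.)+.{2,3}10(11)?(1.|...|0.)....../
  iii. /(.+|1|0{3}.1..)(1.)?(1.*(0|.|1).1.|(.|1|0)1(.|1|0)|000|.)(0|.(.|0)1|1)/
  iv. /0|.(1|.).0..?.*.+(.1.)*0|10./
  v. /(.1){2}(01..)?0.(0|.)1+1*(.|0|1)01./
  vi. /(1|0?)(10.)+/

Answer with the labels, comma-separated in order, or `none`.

iii, iv

i → no match
ii → no match
iii → match
iv → match
v → no match
vi → no match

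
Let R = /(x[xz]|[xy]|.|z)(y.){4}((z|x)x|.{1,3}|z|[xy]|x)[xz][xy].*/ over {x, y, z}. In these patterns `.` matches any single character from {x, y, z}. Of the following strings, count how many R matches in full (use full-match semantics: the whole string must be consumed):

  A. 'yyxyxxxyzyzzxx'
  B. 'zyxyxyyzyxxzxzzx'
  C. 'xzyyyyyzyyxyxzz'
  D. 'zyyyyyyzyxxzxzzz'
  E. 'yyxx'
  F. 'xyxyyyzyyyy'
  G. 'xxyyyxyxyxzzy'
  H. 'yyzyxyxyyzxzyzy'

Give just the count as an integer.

A → no match
B → no match
C → no match
D → no match
E → no match
F → no match
G → match
H → match
Total matched: 2

2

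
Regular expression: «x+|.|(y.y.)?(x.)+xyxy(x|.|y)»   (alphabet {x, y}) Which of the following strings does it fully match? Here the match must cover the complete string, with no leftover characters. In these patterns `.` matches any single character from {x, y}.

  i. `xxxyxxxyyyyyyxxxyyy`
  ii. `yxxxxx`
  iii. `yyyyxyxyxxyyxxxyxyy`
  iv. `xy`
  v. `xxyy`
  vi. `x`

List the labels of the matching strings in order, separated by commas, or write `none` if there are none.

vi

i → no match
ii → no match
iii → no match
iv → no match
v → no match
vi → match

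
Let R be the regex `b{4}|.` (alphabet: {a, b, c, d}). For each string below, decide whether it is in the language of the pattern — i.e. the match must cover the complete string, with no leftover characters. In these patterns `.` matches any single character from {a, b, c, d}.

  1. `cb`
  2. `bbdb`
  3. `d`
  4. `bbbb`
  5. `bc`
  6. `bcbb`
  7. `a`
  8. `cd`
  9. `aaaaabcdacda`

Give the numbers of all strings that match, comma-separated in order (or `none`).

3, 4, 7

1 → no match
2 → no match
3 → match
4 → match
5 → no match
6 → no match
7 → match
8 → no match
9 → no match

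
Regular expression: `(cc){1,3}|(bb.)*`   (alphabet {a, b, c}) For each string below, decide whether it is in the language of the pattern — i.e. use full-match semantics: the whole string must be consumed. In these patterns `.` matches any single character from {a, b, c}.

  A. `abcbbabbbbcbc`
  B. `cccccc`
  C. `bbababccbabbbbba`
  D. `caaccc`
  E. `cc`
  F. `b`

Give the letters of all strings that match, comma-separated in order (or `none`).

B, E

A → no match
B → match
C → no match
D → no match
E → match
F → no match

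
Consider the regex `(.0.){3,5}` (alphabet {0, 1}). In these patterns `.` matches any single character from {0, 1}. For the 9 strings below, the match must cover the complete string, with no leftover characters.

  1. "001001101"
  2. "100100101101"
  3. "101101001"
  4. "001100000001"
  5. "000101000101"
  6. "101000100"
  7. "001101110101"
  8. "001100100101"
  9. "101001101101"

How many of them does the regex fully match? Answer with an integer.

1 → match
2 → match
3 → match
4 → match
5 → match
6 → match
7 → no match
8 → match
9 → match
Total matched: 8

8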